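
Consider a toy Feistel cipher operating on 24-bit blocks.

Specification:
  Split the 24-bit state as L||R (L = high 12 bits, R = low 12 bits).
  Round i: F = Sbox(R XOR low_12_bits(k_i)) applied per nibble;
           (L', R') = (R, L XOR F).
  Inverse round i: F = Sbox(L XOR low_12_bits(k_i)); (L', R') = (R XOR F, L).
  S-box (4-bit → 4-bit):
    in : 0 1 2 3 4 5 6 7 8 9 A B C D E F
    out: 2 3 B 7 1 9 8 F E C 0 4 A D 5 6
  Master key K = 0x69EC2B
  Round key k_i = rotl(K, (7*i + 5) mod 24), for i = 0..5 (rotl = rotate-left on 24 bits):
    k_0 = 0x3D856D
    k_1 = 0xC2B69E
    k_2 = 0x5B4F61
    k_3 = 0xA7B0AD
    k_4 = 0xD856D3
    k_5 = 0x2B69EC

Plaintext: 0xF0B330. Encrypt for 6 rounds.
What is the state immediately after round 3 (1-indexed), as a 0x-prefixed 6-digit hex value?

s_0 = plaintext = 0xF0B330
s_1 = Round(s_0, k_0) = 0x330796
s_2 = Round(s_1, k_1) = 0x79601E
s_3 = Round(s_2, k_2) = 0x01E160
s_4 = Round(s_3, k_3) = 0x1603B3
s_5 = Round(s_4, k_4) = 0x3B38E2
s_6 = Round(s_5, k_5) = 0x8E2096

0x01E160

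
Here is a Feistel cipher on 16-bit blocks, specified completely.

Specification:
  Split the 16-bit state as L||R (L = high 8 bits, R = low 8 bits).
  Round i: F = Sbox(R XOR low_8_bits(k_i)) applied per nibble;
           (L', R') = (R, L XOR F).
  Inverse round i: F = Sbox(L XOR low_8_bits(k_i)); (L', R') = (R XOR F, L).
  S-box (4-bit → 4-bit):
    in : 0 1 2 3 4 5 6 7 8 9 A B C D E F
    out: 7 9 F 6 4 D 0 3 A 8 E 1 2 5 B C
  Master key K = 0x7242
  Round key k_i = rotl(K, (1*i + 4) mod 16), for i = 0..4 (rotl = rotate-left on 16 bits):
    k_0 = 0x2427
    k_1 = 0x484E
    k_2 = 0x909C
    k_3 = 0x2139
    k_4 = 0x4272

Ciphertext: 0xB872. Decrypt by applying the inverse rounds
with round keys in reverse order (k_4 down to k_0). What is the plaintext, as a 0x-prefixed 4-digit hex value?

0x560B

s_0 = ciphertext = 0xB872
s_1 = InvRound(s_0, k_4) = 0x5CB8
s_2 = InvRound(s_1, k_3) = 0xB55C
s_3 = InvRound(s_2, k_2) = 0xA4B5
s_4 = InvRound(s_3, k_1) = 0x0BA4
s_5 = InvRound(s_4, k_0) = 0x560B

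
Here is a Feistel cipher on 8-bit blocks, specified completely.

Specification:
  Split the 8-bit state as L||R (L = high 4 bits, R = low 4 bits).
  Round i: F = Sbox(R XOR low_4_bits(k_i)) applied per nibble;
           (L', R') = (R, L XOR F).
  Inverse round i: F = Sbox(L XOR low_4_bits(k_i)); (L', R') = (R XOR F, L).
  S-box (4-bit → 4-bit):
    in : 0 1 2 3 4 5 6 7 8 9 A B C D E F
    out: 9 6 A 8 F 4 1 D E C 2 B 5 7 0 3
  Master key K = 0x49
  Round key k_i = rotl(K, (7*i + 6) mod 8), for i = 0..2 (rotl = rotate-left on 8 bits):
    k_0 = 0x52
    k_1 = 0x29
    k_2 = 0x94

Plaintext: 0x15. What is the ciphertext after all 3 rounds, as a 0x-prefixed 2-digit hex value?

0x18

s_0 = plaintext = 0x15
s_1 = Round(s_0, k_0) = 0x5C
s_2 = Round(s_1, k_1) = 0xC1
s_3 = Round(s_2, k_2) = 0x18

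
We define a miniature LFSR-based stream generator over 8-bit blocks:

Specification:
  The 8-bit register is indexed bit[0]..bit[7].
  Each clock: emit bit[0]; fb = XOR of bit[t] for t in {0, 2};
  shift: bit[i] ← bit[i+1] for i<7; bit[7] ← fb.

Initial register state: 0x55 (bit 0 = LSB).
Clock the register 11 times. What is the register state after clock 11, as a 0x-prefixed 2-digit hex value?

reg_0 = 0x55
clock 1: out=1, reg = 0x2A
clock 2: out=0, reg = 0x15
clock 3: out=1, reg = 0x0A
clock 4: out=0, reg = 0x05
clock 5: out=1, reg = 0x02
clock 6: out=0, reg = 0x01
clock 7: out=1, reg = 0x80
clock 8: out=0, reg = 0x40
clock 9: out=0, reg = 0x20
clock 10: out=0, reg = 0x10
clock 11: out=0, reg = 0x08

0x08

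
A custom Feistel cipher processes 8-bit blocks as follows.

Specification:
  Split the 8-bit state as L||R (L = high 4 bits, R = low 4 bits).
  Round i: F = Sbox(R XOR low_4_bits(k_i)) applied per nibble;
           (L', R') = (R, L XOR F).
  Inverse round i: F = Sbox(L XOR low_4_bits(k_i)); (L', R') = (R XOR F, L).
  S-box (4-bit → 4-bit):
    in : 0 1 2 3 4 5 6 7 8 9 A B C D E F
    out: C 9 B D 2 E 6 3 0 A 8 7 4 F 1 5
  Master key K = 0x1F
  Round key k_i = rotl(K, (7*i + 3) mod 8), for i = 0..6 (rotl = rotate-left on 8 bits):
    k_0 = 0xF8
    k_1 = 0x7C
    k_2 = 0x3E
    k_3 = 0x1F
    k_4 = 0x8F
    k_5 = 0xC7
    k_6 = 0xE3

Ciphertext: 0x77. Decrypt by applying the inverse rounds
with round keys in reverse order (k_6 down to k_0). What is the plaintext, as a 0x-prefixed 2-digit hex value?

0x10

s_0 = ciphertext = 0x77
s_1 = InvRound(s_0, k_6) = 0x57
s_2 = InvRound(s_1, k_5) = 0xC5
s_3 = InvRound(s_2, k_4) = 0x8C
s_4 = InvRound(s_3, k_3) = 0xF8
s_5 = InvRound(s_4, k_2) = 0x1F
s_6 = InvRound(s_5, k_1) = 0x01
s_7 = InvRound(s_6, k_0) = 0x10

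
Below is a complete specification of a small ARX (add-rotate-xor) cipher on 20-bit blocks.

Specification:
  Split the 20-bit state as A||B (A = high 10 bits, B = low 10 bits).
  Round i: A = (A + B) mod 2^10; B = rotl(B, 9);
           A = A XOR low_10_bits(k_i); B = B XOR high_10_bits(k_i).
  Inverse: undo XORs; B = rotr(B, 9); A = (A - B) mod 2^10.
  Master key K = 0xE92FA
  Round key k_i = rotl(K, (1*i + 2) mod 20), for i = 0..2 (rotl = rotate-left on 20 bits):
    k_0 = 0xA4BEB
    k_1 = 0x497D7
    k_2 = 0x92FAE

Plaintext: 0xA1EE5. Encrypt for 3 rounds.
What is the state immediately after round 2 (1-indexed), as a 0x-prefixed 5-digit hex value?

s_0 = plaintext = 0xA1EE5
s_1 = Round(s_0, k_0) = 0xA1DE0
s_2 = Round(s_1, k_1) = 0xEC1D5
s_3 = Round(s_2, k_2) = 0x8ACA1

0xEC1D5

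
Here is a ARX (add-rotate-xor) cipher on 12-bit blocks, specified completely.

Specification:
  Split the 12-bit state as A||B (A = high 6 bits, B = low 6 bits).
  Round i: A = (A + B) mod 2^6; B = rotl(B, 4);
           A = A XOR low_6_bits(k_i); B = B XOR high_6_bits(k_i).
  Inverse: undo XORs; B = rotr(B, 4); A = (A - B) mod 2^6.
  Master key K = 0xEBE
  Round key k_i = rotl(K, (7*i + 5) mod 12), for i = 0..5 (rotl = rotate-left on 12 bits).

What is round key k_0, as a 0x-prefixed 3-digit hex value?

0x7DD

K = 0xEBE
k_0 = rotl(K, (7*0+5) mod 12) = rotl(K, 5) = 0x7DD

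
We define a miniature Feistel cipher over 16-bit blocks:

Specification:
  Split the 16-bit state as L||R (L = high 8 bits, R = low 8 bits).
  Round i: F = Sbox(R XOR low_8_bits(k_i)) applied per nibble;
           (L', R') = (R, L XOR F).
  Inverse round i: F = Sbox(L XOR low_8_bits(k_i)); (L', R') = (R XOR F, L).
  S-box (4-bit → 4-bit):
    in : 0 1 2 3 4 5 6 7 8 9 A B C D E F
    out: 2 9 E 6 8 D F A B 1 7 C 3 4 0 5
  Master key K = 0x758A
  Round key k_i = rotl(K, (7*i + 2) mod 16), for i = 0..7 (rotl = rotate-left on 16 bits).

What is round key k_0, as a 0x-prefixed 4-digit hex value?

0xD629

K = 0x758A
k_0 = rotl(K, (7*0+2) mod 16) = rotl(K, 2) = 0xD629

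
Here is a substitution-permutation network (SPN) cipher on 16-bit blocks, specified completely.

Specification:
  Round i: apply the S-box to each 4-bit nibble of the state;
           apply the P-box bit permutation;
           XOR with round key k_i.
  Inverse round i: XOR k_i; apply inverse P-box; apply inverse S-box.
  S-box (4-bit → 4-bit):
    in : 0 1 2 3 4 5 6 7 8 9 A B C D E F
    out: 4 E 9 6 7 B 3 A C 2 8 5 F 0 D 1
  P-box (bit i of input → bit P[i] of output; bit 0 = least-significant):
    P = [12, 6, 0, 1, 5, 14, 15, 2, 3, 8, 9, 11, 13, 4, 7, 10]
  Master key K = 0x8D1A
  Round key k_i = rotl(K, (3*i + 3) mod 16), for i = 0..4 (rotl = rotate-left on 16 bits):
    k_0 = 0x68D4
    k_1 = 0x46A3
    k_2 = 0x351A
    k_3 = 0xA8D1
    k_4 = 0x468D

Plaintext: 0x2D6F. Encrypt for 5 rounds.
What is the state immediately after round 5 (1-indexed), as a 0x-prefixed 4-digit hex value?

0x5CD1

s_0 = plaintext = 0x2D6F
s_1 = Round(s_0, k_0) = 0x1CF4
s_2 = Round(s_1, k_1) = 0x595A
s_3 = Round(s_2, k_2) = 0x502C
s_4 = Round(s_3, k_3) = 0x9EA6
s_5 = Round(s_4, k_4) = 0x5CD1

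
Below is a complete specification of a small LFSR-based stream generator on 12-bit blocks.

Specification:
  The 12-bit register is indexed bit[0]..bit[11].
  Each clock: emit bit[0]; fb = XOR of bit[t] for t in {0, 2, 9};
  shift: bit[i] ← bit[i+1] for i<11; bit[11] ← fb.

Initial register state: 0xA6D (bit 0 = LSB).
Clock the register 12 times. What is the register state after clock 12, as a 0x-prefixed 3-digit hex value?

reg_0 = 0xA6D
clock 1: out=1, reg = 0xD36
clock 2: out=0, reg = 0xE9B
clock 3: out=1, reg = 0x74D
clock 4: out=1, reg = 0xBA6
clock 5: out=0, reg = 0x5D3
clock 6: out=1, reg = 0xAE9
clock 7: out=1, reg = 0x574
clock 8: out=0, reg = 0xABA
clock 9: out=0, reg = 0xD5D
clock 10: out=1, reg = 0x6AE
clock 11: out=0, reg = 0x357
clock 12: out=1, reg = 0x9AB

0x9AB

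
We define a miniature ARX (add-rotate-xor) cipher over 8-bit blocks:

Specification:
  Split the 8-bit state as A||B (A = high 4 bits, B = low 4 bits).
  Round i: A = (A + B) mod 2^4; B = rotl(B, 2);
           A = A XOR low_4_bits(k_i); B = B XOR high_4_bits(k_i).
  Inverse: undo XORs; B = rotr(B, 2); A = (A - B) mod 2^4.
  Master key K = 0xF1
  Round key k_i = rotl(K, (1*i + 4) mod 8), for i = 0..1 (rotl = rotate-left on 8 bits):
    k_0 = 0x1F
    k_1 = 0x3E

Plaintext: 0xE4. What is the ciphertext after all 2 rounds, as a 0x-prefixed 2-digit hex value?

0x33

s_0 = plaintext = 0xE4
s_1 = Round(s_0, k_0) = 0xD0
s_2 = Round(s_1, k_1) = 0x33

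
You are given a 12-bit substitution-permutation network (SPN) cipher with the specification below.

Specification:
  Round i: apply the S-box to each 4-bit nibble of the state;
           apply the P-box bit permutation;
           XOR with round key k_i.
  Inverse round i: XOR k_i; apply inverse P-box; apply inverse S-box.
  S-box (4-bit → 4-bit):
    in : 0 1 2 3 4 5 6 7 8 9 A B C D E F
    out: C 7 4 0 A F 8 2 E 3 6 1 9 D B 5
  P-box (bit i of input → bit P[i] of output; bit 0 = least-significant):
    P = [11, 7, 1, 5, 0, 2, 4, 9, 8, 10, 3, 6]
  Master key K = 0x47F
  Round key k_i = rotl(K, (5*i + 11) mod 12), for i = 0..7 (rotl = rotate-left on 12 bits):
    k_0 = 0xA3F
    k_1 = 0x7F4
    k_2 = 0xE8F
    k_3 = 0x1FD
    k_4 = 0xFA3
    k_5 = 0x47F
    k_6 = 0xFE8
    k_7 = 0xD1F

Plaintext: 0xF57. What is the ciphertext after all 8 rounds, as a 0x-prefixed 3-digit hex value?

0xBB1

s_0 = plaintext = 0xF57
s_1 = Round(s_0, k_0) = 0x9A2
s_2 = Round(s_1, k_1) = 0x2E2
s_3 = Round(s_2, k_2) = 0xC80
s_4 = Round(s_3, k_3) = 0x28B
s_5 = Round(s_4, k_4) = 0x5BF
s_6 = Round(s_5, k_5) = 0x934
s_7 = Round(s_6, k_6) = 0xA48
s_8 = Round(s_7, k_7) = 0xBB1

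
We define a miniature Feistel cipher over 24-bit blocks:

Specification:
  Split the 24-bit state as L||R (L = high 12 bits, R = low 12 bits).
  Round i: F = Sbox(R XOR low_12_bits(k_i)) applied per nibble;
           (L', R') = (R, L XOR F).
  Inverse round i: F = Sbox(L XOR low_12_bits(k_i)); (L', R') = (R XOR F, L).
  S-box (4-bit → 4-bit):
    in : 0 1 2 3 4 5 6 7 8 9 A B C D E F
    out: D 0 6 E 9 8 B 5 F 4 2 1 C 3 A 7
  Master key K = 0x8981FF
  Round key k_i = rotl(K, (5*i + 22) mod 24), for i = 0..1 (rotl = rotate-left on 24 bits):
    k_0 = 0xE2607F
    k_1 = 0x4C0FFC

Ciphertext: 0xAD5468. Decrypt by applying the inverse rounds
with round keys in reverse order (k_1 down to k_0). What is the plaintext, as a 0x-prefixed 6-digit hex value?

0x68BC0C

s_0 = ciphertext = 0xAD5468
s_1 = InvRound(s_0, k_1) = 0xC0CAD5
s_2 = InvRound(s_1, k_0) = 0x68BC0C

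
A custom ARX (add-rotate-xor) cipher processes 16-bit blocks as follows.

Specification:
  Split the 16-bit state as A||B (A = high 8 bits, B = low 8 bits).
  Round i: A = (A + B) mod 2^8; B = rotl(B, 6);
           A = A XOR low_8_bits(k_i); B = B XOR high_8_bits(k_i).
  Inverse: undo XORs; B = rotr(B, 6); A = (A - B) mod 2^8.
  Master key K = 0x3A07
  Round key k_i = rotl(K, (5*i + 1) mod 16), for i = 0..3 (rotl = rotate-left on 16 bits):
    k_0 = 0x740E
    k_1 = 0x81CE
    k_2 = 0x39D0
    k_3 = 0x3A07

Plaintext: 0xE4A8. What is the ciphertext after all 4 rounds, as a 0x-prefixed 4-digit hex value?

s_0 = plaintext = 0xE4A8
s_1 = Round(s_0, k_0) = 0x825E
s_2 = Round(s_1, k_1) = 0x2E16
s_3 = Round(s_2, k_2) = 0x94BC
s_4 = Round(s_3, k_3) = 0x5715

0x5715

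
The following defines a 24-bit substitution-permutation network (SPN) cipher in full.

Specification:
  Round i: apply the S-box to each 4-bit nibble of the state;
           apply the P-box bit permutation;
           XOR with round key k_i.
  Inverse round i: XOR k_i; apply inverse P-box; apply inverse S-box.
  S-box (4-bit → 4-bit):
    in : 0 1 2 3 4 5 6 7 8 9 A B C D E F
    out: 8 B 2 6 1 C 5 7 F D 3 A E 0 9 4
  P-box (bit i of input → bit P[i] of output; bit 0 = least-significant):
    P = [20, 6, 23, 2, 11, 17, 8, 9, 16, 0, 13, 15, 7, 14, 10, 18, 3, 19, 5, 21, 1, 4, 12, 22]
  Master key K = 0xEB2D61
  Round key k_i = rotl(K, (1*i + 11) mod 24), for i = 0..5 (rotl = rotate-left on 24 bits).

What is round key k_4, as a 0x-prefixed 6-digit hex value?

0xB0F596

K = 0xEB2D61
k_0 = rotl(K, (1*0+11) mod 24) = rotl(K, 11) = 0x6B0F59
k_1 = rotl(K, (1*1+11) mod 24) = rotl(K, 12) = 0xD61EB2
k_2 = rotl(K, (1*2+11) mod 24) = rotl(K, 13) = 0xAC3D65
k_3 = rotl(K, (1*3+11) mod 24) = rotl(K, 14) = 0x587ACB
k_4 = rotl(K, (1*4+11) mod 24) = rotl(K, 15) = 0xB0F596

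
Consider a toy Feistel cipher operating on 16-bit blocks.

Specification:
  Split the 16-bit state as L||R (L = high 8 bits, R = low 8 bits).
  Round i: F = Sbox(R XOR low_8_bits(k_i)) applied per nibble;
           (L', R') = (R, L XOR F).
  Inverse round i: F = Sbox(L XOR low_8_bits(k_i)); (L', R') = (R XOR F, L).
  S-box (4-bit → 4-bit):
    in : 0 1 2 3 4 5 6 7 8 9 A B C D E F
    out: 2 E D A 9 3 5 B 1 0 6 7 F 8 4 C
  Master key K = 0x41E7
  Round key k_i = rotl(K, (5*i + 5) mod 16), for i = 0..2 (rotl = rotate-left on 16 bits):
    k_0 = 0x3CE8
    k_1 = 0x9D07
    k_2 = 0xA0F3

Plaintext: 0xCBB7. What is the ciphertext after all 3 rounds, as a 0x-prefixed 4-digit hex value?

s_0 = plaintext = 0xCBB7
s_1 = Round(s_0, k_0) = 0xB7F7
s_2 = Round(s_1, k_1) = 0xF775
s_3 = Round(s_2, k_2) = 0x75E2

0x75E2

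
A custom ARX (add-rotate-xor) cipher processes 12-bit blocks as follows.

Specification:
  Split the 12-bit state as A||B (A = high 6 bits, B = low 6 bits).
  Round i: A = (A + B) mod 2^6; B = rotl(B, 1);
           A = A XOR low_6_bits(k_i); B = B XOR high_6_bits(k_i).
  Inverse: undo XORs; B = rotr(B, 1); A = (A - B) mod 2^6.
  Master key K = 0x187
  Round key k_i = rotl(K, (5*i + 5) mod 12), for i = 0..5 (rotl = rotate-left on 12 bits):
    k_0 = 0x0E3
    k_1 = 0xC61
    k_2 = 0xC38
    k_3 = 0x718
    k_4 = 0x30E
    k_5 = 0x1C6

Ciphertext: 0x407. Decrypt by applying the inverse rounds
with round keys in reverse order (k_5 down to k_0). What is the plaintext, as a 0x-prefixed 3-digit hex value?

s_0 = ciphertext = 0x407
s_1 = InvRound(s_0, k_5) = 0x580
s_2 = InvRound(s_1, k_4) = 0x486
s_3 = InvRound(s_2, k_3) = 0xF4D
s_4 = InvRound(s_3, k_2) = 0x1FE
s_5 = InvRound(s_4, k_1) = 0xFE7
s_6 = InvRound(s_5, k_0) = 0x292

0x292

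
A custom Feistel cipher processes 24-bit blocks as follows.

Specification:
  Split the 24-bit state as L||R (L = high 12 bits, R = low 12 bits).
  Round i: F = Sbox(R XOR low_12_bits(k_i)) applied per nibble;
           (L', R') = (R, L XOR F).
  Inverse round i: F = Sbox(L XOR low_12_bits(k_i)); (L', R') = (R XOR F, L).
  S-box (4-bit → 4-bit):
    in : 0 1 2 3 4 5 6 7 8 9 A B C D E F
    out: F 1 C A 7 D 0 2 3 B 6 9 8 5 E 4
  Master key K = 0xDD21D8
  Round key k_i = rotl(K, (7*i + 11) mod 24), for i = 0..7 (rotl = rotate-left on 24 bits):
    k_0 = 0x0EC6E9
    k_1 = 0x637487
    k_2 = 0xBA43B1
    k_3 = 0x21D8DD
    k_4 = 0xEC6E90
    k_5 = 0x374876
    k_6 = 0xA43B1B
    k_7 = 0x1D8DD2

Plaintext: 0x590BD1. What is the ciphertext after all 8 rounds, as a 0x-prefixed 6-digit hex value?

0x9D156F

s_0 = plaintext = 0x590BD1
s_1 = Round(s_0, k_0) = 0xBD1033
s_2 = Round(s_1, k_1) = 0x033C46
s_3 = Round(s_2, k_2) = 0xC46471
s_4 = Round(s_3, k_3) = 0x47142E
s_5 = Round(s_4, k_4) = 0x42E2EF
s_6 = Round(s_5, k_5) = 0x2EF295
s_7 = Round(s_6, k_6) = 0x2959D1
s_8 = Round(s_7, k_7) = 0x9D156F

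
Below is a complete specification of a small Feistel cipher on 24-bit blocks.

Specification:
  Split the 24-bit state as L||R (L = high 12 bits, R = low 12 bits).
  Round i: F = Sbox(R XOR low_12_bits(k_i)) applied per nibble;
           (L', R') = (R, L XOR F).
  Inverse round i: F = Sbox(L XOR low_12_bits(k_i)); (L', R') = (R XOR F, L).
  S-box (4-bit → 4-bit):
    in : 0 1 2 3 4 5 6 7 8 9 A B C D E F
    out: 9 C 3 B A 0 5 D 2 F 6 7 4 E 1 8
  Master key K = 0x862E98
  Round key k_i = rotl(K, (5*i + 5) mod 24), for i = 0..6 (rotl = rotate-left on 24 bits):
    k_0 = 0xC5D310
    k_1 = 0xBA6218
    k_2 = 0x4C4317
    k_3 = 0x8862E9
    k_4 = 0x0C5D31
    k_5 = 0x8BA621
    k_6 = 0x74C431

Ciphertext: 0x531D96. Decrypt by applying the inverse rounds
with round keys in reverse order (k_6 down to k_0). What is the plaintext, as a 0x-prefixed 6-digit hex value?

s_0 = ciphertext = 0x531D96
s_1 = InvRound(s_0, k_6) = 0x10F531
s_2 = InvRound(s_1, k_5) = 0x80010F
s_3 = InvRound(s_2, k_4) = 0x1B3800
s_4 = InvRound(s_3, k_3) = 0x3061B3
s_5 = InvRound(s_4, k_2) = 0x87F306
s_6 = InvRound(s_5, k_1) = 0x55B87F
s_7 = InvRound(s_6, k_0) = 0xDD855B

0xDD855B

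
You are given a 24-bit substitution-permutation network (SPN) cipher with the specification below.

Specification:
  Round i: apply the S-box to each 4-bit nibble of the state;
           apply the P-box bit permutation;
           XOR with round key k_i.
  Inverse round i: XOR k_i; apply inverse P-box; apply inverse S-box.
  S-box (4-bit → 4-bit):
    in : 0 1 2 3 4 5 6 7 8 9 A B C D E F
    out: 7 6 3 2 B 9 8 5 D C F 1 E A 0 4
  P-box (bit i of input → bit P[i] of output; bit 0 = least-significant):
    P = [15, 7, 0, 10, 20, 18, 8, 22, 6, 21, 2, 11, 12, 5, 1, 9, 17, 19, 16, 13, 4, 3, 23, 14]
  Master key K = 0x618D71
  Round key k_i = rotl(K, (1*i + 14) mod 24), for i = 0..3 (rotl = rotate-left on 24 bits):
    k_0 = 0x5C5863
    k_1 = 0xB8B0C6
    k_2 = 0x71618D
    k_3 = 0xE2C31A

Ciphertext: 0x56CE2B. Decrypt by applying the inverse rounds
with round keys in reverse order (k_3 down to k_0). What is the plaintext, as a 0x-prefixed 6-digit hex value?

0x6015AD

s_0 = ciphertext = 0x56CE2B
s_1 = InvRound(s_0, k_3) = 0x7E3D09
s_2 = InvRound(s_1, k_2) = 0x60B93D
s_3 = InvRound(s_2, k_1) = 0x031581
s_4 = InvRound(s_3, k_0) = 0x6015AD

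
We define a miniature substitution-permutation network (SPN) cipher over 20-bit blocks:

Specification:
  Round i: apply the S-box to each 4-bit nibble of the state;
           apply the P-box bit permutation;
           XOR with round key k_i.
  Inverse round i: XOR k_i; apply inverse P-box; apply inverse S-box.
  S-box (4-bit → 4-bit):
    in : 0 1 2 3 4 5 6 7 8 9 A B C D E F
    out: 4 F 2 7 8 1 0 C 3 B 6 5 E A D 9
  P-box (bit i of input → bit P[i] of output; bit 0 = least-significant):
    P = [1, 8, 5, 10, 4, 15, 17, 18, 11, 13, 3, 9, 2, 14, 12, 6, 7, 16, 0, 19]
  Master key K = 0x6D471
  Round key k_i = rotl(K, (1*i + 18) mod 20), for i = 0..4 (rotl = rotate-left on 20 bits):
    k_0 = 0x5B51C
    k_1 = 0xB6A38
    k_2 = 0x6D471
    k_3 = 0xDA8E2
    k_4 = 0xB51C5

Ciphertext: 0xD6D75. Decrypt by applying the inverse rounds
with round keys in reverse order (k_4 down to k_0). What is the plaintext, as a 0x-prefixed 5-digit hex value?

s_0 = ciphertext = 0xD6D75
s_1 = InvRound(s_0, k_4) = 0x508E7
s_2 = InvRound(s_1, k_3) = 0x75226
s_3 = InvRound(s_2, k_2) = 0xAF48F
s_4 = InvRound(s_3, k_1) = 0x3BF8E
s_5 = InvRound(s_4, k_0) = 0x56FE5

0x56FE5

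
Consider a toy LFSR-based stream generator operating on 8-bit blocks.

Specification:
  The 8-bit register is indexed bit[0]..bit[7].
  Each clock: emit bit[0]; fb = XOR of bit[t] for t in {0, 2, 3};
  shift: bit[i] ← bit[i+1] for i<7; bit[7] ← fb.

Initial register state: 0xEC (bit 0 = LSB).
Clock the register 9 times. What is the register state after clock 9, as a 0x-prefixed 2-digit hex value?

0x85

reg_0 = 0xEC
clock 1: out=0, reg = 0x76
clock 2: out=0, reg = 0xBB
clock 3: out=1, reg = 0x5D
clock 4: out=1, reg = 0xAE
clock 5: out=0, reg = 0x57
clock 6: out=1, reg = 0x2B
clock 7: out=1, reg = 0x15
clock 8: out=1, reg = 0x0A
clock 9: out=0, reg = 0x85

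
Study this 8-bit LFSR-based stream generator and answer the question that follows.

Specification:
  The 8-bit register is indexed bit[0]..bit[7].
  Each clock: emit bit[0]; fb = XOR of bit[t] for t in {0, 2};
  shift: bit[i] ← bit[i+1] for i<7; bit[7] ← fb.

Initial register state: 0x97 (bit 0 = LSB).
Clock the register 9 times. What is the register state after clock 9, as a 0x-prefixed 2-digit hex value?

0x19

reg_0 = 0x97
clock 1: out=1, reg = 0x4B
clock 2: out=1, reg = 0xA5
clock 3: out=1, reg = 0x52
clock 4: out=0, reg = 0x29
clock 5: out=1, reg = 0x94
clock 6: out=0, reg = 0xCA
clock 7: out=0, reg = 0x65
clock 8: out=1, reg = 0x32
clock 9: out=0, reg = 0x19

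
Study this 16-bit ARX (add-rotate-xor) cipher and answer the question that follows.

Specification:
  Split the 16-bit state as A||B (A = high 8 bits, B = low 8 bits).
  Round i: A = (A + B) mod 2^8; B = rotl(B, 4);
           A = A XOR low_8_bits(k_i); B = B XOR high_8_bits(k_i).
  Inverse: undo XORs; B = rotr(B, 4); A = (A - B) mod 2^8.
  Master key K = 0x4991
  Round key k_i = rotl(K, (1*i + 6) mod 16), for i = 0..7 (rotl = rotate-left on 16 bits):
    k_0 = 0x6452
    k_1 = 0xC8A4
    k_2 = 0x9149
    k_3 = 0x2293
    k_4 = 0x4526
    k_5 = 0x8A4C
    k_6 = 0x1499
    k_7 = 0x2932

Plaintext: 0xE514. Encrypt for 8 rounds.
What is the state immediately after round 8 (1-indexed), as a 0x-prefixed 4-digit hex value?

0x0D17

s_0 = plaintext = 0xE514
s_1 = Round(s_0, k_0) = 0xAB25
s_2 = Round(s_1, k_1) = 0x749A
s_3 = Round(s_2, k_2) = 0x4738
s_4 = Round(s_3, k_3) = 0xECA1
s_5 = Round(s_4, k_4) = 0xAB5F
s_6 = Round(s_5, k_5) = 0x467F
s_7 = Round(s_6, k_6) = 0x5CE3
s_8 = Round(s_7, k_7) = 0x0D17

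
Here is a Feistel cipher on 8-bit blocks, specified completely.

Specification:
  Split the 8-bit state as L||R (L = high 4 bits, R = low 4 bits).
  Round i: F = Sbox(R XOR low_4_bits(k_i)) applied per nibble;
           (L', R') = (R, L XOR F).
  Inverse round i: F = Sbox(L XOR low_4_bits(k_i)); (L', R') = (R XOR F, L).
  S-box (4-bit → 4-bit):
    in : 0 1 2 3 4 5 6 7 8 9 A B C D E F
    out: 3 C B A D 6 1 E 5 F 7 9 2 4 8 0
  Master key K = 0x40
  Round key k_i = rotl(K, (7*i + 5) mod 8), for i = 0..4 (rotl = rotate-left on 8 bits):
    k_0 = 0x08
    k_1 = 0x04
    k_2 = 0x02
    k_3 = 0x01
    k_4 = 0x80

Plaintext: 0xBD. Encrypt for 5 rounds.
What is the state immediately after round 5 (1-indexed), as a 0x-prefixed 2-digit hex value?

0x25

s_0 = plaintext = 0xBD
s_1 = Round(s_0, k_0) = 0xDD
s_2 = Round(s_1, k_1) = 0xD2
s_3 = Round(s_2, k_2) = 0x2E
s_4 = Round(s_3, k_3) = 0xE2
s_5 = Round(s_4, k_4) = 0x25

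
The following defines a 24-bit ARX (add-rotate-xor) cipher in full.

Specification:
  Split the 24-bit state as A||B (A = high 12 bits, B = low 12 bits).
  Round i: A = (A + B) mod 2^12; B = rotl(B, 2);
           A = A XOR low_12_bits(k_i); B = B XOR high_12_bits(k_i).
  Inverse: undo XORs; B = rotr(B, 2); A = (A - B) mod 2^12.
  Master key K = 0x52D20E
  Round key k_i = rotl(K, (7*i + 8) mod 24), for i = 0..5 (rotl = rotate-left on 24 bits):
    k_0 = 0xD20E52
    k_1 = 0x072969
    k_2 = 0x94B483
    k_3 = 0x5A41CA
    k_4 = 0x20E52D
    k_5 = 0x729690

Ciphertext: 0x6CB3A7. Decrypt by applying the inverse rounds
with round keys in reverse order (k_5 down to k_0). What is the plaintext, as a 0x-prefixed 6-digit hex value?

0x2DB559

s_0 = ciphertext = 0x6CB3A7
s_1 = InvRound(s_0, k_5) = 0x738923
s_2 = InvRound(s_1, k_4) = 0xB4A6CB
s_3 = InvRound(s_2, k_3) = 0xDA5CDB
s_4 = InvRound(s_3, k_2) = 0x7C2164
s_5 = InvRound(s_4, k_1) = 0x666845
s_6 = InvRound(s_5, k_0) = 0x2DB559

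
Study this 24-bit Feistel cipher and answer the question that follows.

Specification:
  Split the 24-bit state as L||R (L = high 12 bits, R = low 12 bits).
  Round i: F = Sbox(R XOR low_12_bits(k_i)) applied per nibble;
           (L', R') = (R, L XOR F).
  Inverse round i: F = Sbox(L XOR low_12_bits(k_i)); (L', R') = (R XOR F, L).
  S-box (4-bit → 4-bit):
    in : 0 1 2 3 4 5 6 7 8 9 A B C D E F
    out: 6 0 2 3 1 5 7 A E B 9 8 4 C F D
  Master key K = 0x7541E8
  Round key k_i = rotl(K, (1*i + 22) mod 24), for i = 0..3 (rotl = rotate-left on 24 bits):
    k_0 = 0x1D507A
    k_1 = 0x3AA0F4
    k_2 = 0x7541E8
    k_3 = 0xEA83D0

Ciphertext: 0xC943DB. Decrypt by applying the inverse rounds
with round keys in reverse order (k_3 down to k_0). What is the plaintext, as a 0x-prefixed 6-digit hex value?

s_0 = ciphertext = 0xC943DB
s_1 = InvRound(s_0, k_3) = 0xECAC94
s_2 = InvRound(s_1, k_2) = 0x1B6ECA
s_3 = InvRound(s_2, k_1) = 0xED81B6
s_4 = InvRound(s_3, k_0) = 0xE24ED8

0xE24ED8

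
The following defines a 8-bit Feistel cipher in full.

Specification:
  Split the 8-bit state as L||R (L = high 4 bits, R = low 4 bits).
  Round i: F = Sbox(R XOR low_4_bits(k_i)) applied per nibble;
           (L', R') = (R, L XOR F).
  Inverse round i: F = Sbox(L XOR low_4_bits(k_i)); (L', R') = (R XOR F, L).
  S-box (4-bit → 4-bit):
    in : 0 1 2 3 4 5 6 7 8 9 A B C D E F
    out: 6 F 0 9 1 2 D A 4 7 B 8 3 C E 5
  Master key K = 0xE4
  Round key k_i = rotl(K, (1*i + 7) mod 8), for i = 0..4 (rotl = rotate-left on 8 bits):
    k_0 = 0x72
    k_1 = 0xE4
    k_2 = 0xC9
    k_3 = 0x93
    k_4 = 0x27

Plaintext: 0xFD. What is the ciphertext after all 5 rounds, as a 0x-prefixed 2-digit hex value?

s_0 = plaintext = 0xFD
s_1 = Round(s_0, k_0) = 0xDA
s_2 = Round(s_1, k_1) = 0xA3
s_3 = Round(s_2, k_2) = 0x31
s_4 = Round(s_3, k_3) = 0x13
s_5 = Round(s_4, k_4) = 0x30

0x30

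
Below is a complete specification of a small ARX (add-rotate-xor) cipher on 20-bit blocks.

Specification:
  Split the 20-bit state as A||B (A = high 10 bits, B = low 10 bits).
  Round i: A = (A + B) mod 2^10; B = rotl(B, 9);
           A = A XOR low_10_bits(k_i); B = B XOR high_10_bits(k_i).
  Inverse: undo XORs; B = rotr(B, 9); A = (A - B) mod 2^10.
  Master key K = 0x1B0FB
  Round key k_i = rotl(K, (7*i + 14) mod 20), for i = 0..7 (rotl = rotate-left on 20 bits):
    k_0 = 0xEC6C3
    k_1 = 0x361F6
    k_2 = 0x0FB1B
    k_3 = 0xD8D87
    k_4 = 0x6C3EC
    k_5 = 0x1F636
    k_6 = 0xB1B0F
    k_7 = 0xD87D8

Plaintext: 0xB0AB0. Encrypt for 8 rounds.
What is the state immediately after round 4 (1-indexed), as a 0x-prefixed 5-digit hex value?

0x1B397

s_0 = plaintext = 0xB0AB0
s_1 = Round(s_0, k_0) = 0xEC6E9
s_2 = Round(s_1, k_1) = 0xDB3AC
s_3 = Round(s_2, k_2) = 0x00DE8
s_4 = Round(s_3, k_3) = 0x1B397
s_5 = Round(s_4, k_4) = 0xFBE7B
s_6 = Round(s_5, k_5) = 0x17340
s_7 = Round(s_6, k_6) = 0x24F66
s_8 = Round(s_7, k_7) = 0x086D2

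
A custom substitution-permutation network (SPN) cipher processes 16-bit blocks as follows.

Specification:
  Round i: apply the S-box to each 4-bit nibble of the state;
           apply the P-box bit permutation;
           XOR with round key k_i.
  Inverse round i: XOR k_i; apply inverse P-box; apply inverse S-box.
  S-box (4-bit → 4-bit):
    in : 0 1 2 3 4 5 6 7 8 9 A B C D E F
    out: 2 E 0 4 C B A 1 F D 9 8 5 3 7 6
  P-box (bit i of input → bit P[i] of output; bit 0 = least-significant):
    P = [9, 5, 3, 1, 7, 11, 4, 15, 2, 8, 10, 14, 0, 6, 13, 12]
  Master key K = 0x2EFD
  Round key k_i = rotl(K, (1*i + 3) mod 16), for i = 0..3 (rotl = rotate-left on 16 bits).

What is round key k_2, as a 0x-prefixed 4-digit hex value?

0xDFA5

K = 0x2EFD
k_0 = rotl(K, (1*0+3) mod 16) = rotl(K, 3) = 0x77E9
k_1 = rotl(K, (1*1+3) mod 16) = rotl(K, 4) = 0xEFD2
k_2 = rotl(K, (1*2+3) mod 16) = rotl(K, 5) = 0xDFA5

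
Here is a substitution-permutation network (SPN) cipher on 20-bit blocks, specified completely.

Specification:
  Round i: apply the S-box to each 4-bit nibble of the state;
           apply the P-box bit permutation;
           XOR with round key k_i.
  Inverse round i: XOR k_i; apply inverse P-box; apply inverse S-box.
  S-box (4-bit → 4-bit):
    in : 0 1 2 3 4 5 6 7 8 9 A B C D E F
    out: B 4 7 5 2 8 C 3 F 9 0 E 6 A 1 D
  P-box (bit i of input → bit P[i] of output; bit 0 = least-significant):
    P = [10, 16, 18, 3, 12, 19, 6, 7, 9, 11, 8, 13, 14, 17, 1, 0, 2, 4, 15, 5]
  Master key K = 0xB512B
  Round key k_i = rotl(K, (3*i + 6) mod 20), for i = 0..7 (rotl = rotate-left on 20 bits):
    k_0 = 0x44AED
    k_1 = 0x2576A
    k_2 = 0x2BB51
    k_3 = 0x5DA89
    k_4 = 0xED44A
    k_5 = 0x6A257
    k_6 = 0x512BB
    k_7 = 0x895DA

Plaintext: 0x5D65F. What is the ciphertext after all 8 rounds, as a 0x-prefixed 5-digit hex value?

0x161EB

s_0 = plaintext = 0x5D65F
s_1 = Round(s_0, k_0) = 0x26F44
s_2 = Round(s_1, k_1) = 0xBF47D
s_3 = Round(s_2, k_2) = 0xB636A
s_4 = Round(s_3, k_3) = 0x5597A
s_5 = Round(s_4, k_4) = 0x6E66B
s_6 = Round(s_5, k_5) = 0x343BF
s_7 = Round(s_6, k_6) = 0xB9577
s_8 = Round(s_7, k_7) = 0x161EB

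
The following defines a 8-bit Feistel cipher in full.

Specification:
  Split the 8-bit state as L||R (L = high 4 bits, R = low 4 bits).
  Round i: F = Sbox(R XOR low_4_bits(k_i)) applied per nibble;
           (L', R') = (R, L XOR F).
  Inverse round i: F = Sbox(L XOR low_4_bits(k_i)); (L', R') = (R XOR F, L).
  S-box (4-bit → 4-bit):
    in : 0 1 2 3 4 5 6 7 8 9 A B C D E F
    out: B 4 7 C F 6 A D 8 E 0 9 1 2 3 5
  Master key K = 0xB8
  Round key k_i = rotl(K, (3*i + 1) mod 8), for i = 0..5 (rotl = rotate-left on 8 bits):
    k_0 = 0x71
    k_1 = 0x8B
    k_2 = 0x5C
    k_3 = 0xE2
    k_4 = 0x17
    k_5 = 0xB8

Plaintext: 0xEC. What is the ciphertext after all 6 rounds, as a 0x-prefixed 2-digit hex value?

0x39

s_0 = plaintext = 0xEC
s_1 = Round(s_0, k_0) = 0xCC
s_2 = Round(s_1, k_1) = 0xC1
s_3 = Round(s_2, k_2) = 0x1E
s_4 = Round(s_3, k_3) = 0xE0
s_5 = Round(s_4, k_4) = 0x03
s_6 = Round(s_5, k_5) = 0x39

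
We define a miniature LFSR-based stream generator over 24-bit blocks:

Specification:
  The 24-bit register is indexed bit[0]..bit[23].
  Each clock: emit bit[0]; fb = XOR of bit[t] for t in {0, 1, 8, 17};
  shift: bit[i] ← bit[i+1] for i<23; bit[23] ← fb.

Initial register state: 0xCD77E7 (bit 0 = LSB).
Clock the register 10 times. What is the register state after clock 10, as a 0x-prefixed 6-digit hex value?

reg_0 = 0xCD77E7
clock 1: out=1, reg = 0xE6BBF3
clock 2: out=1, reg = 0x735DF9
clock 3: out=1, reg = 0xB9AEFC
clock 4: out=0, reg = 0x5CD77E
clock 5: out=0, reg = 0x2E6BBF
clock 6: out=1, reg = 0x1735DF
clock 7: out=1, reg = 0x0B9AEF
clock 8: out=1, reg = 0x85CD77
clock 9: out=1, reg = 0xC2E6BB
clock 10: out=1, reg = 0xE1735D

0xE1735D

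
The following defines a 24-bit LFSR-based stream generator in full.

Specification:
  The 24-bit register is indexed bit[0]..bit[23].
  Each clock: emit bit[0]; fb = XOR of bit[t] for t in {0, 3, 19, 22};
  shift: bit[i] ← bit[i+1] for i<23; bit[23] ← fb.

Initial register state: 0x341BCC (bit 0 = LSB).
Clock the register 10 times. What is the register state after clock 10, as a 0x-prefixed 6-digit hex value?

0xBBCD06

reg_0 = 0x341BCC
clock 1: out=0, reg = 0x9A0DE6
clock 2: out=0, reg = 0xCD06F3
clock 3: out=1, reg = 0xE68379
clock 4: out=1, reg = 0xF341BC
clock 5: out=0, reg = 0x79A0DE
clock 6: out=0, reg = 0xBCD06F
clock 7: out=1, reg = 0xDE6837
clock 8: out=1, reg = 0xEF341B
clock 9: out=1, reg = 0x779A0D
clock 10: out=1, reg = 0xBBCD06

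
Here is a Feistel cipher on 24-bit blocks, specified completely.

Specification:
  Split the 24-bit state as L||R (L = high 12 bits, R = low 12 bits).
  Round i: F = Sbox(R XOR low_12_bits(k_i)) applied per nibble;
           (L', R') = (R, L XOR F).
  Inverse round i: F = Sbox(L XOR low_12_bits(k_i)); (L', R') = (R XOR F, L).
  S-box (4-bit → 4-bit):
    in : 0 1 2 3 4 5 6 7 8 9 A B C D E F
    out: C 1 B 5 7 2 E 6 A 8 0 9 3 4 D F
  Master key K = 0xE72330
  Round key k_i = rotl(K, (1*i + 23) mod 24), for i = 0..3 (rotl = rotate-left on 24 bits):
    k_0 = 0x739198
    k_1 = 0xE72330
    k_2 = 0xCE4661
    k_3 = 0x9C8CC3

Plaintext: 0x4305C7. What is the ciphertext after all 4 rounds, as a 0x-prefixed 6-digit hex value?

s_0 = plaintext = 0x4305C7
s_1 = Round(s_0, k_0) = 0x5C731F
s_2 = Round(s_1, k_1) = 0x31F978
s_3 = Round(s_2, k_2) = 0x978C07
s_4 = Round(s_3, k_3) = 0xC0754F

0xC0754F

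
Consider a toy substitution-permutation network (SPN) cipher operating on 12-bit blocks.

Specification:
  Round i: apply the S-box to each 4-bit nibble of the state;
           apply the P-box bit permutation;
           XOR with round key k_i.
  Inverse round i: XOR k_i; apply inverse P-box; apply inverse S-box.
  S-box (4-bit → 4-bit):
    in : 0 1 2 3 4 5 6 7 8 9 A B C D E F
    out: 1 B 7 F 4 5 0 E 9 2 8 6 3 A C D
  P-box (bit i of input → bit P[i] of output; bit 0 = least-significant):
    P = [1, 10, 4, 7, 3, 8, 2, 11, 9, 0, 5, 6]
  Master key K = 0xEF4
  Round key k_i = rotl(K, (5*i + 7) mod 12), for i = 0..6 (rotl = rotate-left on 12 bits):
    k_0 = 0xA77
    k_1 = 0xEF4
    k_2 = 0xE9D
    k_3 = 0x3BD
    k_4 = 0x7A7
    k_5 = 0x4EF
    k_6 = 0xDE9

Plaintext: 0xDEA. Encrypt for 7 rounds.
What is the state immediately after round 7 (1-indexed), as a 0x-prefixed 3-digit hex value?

s_0 = plaintext = 0xDEA
s_1 = Round(s_0, k_0) = 0x2B2
s_2 = Round(s_1, k_1) = 0x9C3
s_3 = Round(s_2, k_2) = 0xB06
s_4 = Round(s_3, k_3) = 0x394
s_5 = Round(s_4, k_4) = 0x4D6
s_6 = Round(s_5, k_5) = 0xDCF
s_7 = Round(s_6, k_6) = 0xC32

0xC32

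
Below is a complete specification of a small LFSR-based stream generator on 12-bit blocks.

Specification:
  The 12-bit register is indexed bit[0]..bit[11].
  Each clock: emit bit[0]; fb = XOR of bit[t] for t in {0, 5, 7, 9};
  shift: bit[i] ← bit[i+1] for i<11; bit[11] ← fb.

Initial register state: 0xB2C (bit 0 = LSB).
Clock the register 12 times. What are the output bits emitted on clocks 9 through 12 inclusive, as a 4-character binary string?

reg_0 = 0xB2C
clock 1: out=0, reg = 0x596
clock 2: out=0, reg = 0xACB
clock 3: out=1, reg = 0xD65
clock 4: out=1, reg = 0x6B2
clock 5: out=0, reg = 0xB59
clock 6: out=1, reg = 0x5AC
clock 7: out=0, reg = 0x2D6
clock 8: out=0, reg = 0x16B
clock 9: out=1, reg = 0x0B5
clock 10: out=1, reg = 0x85A
clock 11: out=0, reg = 0x42D
clock 12: out=1, reg = 0x216

1101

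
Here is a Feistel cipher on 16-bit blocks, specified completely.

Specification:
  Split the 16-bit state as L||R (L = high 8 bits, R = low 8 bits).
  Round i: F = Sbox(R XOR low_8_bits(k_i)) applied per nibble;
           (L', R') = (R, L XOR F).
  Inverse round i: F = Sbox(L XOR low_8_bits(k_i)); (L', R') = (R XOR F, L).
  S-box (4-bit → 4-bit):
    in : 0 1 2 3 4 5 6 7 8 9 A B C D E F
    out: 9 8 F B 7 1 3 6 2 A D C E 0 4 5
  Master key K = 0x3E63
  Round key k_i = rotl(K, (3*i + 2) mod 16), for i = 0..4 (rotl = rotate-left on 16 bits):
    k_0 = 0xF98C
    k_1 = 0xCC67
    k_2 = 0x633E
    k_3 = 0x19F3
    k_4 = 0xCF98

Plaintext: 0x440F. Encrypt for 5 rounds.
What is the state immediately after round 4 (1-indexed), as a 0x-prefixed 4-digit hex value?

0xB4EB

s_0 = plaintext = 0x440F
s_1 = Round(s_0, k_0) = 0x0F6F
s_2 = Round(s_1, k_1) = 0x6F9D
s_3 = Round(s_2, k_2) = 0x9DB4
s_4 = Round(s_3, k_3) = 0xB4EB
s_5 = Round(s_4, k_4) = 0xEBDF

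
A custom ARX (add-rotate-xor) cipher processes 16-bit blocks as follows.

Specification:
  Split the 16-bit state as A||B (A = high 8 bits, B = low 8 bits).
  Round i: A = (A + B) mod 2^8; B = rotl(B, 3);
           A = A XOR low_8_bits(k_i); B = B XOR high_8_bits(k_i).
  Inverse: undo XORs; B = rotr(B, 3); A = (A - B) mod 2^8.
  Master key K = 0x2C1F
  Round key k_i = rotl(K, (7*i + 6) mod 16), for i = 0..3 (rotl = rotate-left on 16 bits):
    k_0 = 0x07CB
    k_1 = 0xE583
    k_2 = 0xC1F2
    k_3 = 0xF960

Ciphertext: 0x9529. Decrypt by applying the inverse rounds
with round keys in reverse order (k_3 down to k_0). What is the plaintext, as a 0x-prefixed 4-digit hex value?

0xF79A

s_0 = ciphertext = 0x9529
s_1 = InvRound(s_0, k_3) = 0xDB1A
s_2 = InvRound(s_1, k_2) = 0xAE7B
s_3 = InvRound(s_2, k_1) = 0x5AD3
s_4 = InvRound(s_3, k_0) = 0xF79A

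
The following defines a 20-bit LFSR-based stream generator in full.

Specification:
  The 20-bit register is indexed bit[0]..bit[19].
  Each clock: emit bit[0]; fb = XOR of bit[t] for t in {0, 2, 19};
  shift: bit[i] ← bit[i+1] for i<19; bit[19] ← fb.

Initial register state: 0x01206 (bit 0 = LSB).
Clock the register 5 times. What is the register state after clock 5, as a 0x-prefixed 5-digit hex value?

0xE8090

reg_0 = 0x01206
clock 1: out=0, reg = 0x80903
clock 2: out=1, reg = 0x40481
clock 3: out=1, reg = 0xA0240
clock 4: out=0, reg = 0xD0120
clock 5: out=0, reg = 0xE8090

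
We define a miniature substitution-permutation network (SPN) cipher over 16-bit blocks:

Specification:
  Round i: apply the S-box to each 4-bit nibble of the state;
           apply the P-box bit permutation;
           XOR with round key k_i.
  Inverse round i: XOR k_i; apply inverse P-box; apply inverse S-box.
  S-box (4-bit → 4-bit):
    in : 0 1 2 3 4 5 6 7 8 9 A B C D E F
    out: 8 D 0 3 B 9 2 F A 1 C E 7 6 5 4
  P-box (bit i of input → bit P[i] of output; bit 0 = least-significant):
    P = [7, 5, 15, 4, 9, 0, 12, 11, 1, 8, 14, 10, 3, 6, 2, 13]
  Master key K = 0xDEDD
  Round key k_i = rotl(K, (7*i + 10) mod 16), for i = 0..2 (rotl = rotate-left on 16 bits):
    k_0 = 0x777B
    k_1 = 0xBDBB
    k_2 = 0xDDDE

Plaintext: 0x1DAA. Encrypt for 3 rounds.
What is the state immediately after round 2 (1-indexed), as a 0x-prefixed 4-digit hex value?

s_0 = plaintext = 0x1DAA
s_1 = Round(s_0, k_0) = 0x8E67
s_2 = Round(s_1, k_1) = 0x5D48
s_3 = Round(s_2, k_2) = 0xB6E7

0x5D48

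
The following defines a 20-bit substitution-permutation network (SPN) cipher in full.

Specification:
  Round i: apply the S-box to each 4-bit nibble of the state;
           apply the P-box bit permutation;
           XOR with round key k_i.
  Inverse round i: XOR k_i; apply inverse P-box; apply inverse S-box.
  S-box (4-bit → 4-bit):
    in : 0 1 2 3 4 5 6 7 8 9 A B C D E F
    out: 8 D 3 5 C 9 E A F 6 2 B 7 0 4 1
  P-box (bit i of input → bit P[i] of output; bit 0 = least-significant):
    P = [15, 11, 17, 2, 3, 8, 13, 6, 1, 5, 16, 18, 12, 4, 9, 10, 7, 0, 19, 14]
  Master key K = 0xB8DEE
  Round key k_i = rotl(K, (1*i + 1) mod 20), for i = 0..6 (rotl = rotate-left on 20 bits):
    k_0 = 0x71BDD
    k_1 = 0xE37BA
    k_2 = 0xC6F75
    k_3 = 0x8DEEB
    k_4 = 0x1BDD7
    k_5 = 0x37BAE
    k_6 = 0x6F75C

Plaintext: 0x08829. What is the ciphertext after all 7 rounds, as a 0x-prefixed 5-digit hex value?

0x7D2BB

s_0 = plaintext = 0x08829
s_1 = Round(s_0, k_0) = 0x044E7
s_2 = Round(s_1, k_1) = 0xB59BE
s_3 = Round(s_2, k_2) = 0xF3A9C
s_4 = Round(s_3, k_3) = 0xA654B
s_5 = Round(s_4, k_4) = 0x51380
s_6 = Round(s_5, k_5) = 0x20C60
s_7 = Round(s_6, k_6) = 0x7D2BB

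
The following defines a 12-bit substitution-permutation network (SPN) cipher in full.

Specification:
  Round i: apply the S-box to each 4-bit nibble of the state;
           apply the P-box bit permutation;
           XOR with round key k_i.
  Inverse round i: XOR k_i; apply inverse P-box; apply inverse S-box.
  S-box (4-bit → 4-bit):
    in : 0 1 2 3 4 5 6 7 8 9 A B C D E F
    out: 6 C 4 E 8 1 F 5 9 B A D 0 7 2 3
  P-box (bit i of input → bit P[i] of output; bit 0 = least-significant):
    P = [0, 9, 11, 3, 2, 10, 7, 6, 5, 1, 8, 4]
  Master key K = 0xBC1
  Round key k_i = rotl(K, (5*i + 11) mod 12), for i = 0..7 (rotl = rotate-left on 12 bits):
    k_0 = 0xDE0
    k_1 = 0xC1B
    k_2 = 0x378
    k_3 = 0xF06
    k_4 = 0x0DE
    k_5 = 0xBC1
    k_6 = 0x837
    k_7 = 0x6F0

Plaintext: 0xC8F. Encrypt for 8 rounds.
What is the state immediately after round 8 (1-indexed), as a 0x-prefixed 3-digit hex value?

0x615

s_0 = plaintext = 0xC8F
s_1 = Round(s_0, k_0) = 0xFA5
s_2 = Round(s_1, k_1) = 0x878
s_3 = Round(s_2, k_2) = 0x3C5
s_4 = Round(s_3, k_3) = 0xE15
s_5 = Round(s_4, k_4) = 0x01D
s_6 = Round(s_5, k_5) = 0x002
s_7 = Round(s_6, k_6) = 0x5B5
s_8 = Round(s_7, k_7) = 0x615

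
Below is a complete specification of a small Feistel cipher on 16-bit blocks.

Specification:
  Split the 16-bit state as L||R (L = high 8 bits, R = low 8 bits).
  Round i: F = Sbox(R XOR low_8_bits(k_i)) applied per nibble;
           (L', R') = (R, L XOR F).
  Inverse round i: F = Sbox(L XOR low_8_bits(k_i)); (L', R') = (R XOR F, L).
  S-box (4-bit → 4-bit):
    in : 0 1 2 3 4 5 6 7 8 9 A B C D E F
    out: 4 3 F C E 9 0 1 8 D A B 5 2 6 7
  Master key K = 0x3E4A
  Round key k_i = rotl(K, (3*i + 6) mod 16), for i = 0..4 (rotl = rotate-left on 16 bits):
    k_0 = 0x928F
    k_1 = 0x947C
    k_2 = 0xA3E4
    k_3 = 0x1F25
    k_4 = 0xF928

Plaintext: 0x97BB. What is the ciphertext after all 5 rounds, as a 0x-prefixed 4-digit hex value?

0x671E

s_0 = plaintext = 0x97BB
s_1 = Round(s_0, k_0) = 0xBB59
s_2 = Round(s_1, k_1) = 0x5942
s_3 = Round(s_2, k_2) = 0x42F9
s_4 = Round(s_3, k_3) = 0xF967
s_5 = Round(s_4, k_4) = 0x671E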